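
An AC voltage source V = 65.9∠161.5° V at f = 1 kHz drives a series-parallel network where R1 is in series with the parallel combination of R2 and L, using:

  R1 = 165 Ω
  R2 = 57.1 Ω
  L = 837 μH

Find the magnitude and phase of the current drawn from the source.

Step 1 — Angular frequency: ω = 2π·f = 2π·1000 = 6283 rad/s.
Step 2 — Component impedances:
  R1: Z = R = 165 Ω
  R2: Z = R = 57.1 Ω
  L: Z = jωL = j·6283·0.000837 = 0 + j5.259 Ω
Step 3 — Parallel branch: R2 || L = 1/(1/R2 + 1/L) = 0.4803 + j5.215 Ω.
Step 4 — Series with R1: Z_total = R1 + (R2 || L) = 165.5 + j5.215 Ω = 165.6∠1.8° Ω.
Step 5 — Source phasor: V = 65.9∠161.5° V = -62.49 + j20.91 V.
Step 6 — Ohm's law: I = V / Z_total = (-62.49 + j20.91) / (165.5 + j5.215) = -0.3733 + j0.1381 A.
Step 7 — Convert to polar: |I| = 0.398 A, ∠I = 159.7°.

I = 0.398∠159.7° A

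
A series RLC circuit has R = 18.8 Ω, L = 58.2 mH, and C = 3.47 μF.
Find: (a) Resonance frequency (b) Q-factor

Step 1 — Resonance condition Im(Z)=0 gives ω₀ = 1/√(LC).
Step 2 — ω₀ = 1/√(0.0582·3.47e-06) = 2225 rad/s.
Step 3 — f₀ = ω₀/(2π) = 354.2 Hz.
Step 4 — Series Q: Q = ω₀L/R = 2225·0.0582/18.8 = 6.889.

(a) f₀ = 354.2 Hz  (b) Q = 6.889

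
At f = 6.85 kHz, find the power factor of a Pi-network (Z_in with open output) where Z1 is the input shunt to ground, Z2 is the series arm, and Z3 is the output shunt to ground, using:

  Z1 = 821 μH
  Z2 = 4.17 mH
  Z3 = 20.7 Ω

Step 1 — Angular frequency: ω = 2π·f = 2π·6850 = 4.304e+04 rad/s.
Step 2 — Component impedances:
  Z1: Z = jωL = j·4.304e+04·0.000821 = 0 + j35.34 Ω
  Z2: Z = jωL = j·4.304e+04·0.00417 = 0 + j179.5 Ω
  Z3: Z = R = 20.7 Ω
Step 3 — With open output, the series arm Z2 and the output shunt Z3 appear in series to ground: Z2 + Z3 = 20.7 + j179.5 Ω.
Step 4 — Parallel with input shunt Z1: Z_in = Z1 || (Z2 + Z3) = 0.555 + j29.58 Ω = 29.58∠88.9° Ω.
Step 5 — Power factor: PF = cos(φ) = Re(Z)/|Z| = 0.555/29.58 = 0.01876.
Step 6 — Type: Im(Z) = 29.58 ⇒ lagging (phase φ = 88.9°).

PF = 0.01876 (lagging, φ = 88.9°)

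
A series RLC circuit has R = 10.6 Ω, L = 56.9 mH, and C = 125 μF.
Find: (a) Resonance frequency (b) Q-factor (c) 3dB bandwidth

Step 1 — Resonance condition Im(Z)=0 gives ω₀ = 1/√(LC).
Step 2 — ω₀ = 1/√(0.0569·0.000125) = 375 rad/s.
Step 3 — f₀ = ω₀/(2π) = 59.68 Hz.
Step 4 — Series Q: Q = ω₀L/R = 375·0.0569/10.6 = 2.013.
Step 5 — 3dB bandwidth: Δω = ω₀/Q = 186.3 rad/s; BW = Δω/(2π) = 29.65 Hz.

(a) f₀ = 59.68 Hz  (b) Q = 2.013  (c) BW = 29.65 Hz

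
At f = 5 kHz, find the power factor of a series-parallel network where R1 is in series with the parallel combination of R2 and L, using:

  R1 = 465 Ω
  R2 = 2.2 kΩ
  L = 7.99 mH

Step 1 — Angular frequency: ω = 2π·f = 2π·5000 = 3.142e+04 rad/s.
Step 2 — Component impedances:
  R1: Z = R = 465 Ω
  R2: Z = R = 2200 Ω
  L: Z = jωL = j·3.142e+04·0.00799 = 0 + j251 Ω
Step 3 — Parallel branch: R2 || L = 1/(1/R2 + 1/L) = 28.27 + j247.8 Ω.
Step 4 — Series with R1: Z_total = R1 + (R2 || L) = 493.3 + j247.8 Ω = 552∠26.7° Ω.
Step 5 — Power factor: PF = cos(φ) = Re(Z)/|Z| = 493.27/552.01 = 0.8936.
Step 6 — Type: Im(Z) = 247.8 ⇒ lagging (phase φ = 26.7°).

PF = 0.8936 (lagging, φ = 26.7°)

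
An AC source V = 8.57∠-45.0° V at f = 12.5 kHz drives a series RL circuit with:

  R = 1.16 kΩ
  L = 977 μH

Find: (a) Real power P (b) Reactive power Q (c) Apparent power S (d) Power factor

Step 1 — Angular frequency: ω = 2π·f = 2π·1.25e+04 = 7.854e+04 rad/s.
Step 2 — Component impedances:
  R: Z = R = 1160 Ω
  L: Z = jωL = j·7.854e+04·0.000977 = 0 + j76.73 Ω
Step 3 — Series combination: Z_total = R + L = 1160 + j76.73 Ω = 1163∠3.8° Ω.
Step 4 — Source phasor: V = 8.57∠-45.0° V = 6.06 - j6.06 V.
Step 5 — Current: I = V / Z = 0.004857 - j0.005545 A = 0.007372∠-48.8° A.
Step 6 — Complex power: S = V·I* = 0.06304 + j0.00417 VA.
Step 7 — Real power: P = Re(S) = 0.06304 W.
Step 8 — Reactive power: Q = Im(S) = 0.00417 VAR.
Step 9 — Apparent power: |S| = 0.06318 VA.
Step 10 — Power factor: PF = P/|S| = 0.9978 (lagging).

(a) P = 0.06304 W  (b) Q = 0.00417 VAR  (c) S = 0.06318 VA  (d) PF = 0.9978 (lagging)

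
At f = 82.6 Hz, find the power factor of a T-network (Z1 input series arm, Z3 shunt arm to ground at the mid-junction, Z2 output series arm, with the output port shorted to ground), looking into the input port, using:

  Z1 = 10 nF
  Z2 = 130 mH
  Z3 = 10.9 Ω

Step 1 — Angular frequency: ω = 2π·f = 2π·82.6 = 519 rad/s.
Step 2 — Component impedances:
  Z1: Z = 1/(jωC) = -j/(ω·C) = 0 - j1.927e+05 Ω
  Z2: Z = jωL = j·519·0.13 = 0 + j67.47 Ω
  Z3: Z = R = 10.9 Ω
Step 3 — With the output port shorted to ground, the output series arm Z2 runs from the junction to ground; the shunt arm Z3 also runs from the junction to ground. They appear in parallel: Z3 || Z2 = 10.62 + j1.716 Ω.
Step 4 — Series with input arm Z1: Z_in = Z1 + (Z3 || Z2) = 10.62 - j1.927e+05 Ω = 1.927e+05∠-90.0° Ω.
Step 5 — Power factor: PF = cos(φ) = Re(Z)/|Z| = 10.623/1.9268e+05 = 5.513e-05.
Step 6 — Type: Im(Z) = -1.927e+05 ⇒ leading (phase φ = -90.0°).

PF = 5.513e-05 (leading, φ = -90.0°)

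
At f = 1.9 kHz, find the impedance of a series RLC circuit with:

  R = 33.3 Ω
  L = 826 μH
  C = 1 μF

Step 1 — Angular frequency: ω = 2π·f = 2π·1900 = 1.194e+04 rad/s.
Step 2 — Component impedances:
  R: Z = R = 33.3 Ω
  L: Z = jωL = j·1.194e+04·0.000826 = 0 + j9.861 Ω
  C: Z = 1/(jωC) = -j/(ω·C) = 0 - j83.77 Ω
Step 3 — Series combination: Z_total = R + L + C = 33.3 - j73.9 Ω = 81.06∠-65.7° Ω.

Z = 33.3 - j73.9 Ω = 81.06∠-65.7° Ω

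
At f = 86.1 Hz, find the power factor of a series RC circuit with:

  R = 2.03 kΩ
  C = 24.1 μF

Step 1 — Angular frequency: ω = 2π·f = 2π·86.1 = 541 rad/s.
Step 2 — Component impedances:
  R: Z = R = 2030 Ω
  C: Z = 1/(jωC) = -j/(ω·C) = 0 - j76.7 Ω
Step 3 — Series combination: Z_total = R + C = 2030 - j76.7 Ω = 2031∠-2.2° Ω.
Step 4 — Power factor: PF = cos(φ) = Re(Z)/|Z| = 2030/2031.4 = 0.9993.
Step 5 — Type: Im(Z) = -76.7 ⇒ leading (phase φ = -2.2°).

PF = 0.9993 (leading, φ = -2.2°)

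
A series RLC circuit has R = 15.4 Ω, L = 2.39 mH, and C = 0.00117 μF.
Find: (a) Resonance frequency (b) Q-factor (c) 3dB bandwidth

Step 1 — Resonance: ω₀ = 1/√(LC) = 1/√(0.00239·1.17e-09) = 5.98e+05 rad/s.
Step 2 — f₀ = ω₀/(2π) = 9.518e+04 Hz.
Step 3 — Series Q: Q = ω₀L/R = 5.98e+05·0.00239/15.4 = 92.81.
Step 4 — Bandwidth: Δω = ω₀/Q = 6444 rad/s; BW = Δω/(2π) = 1026 Hz.

(a) f₀ = 9.518e+04 Hz  (b) Q = 92.81  (c) BW = 1026 Hz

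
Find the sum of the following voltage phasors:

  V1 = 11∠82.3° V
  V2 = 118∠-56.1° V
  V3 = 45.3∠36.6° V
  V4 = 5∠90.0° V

Step 1 — Convert each phasor to rectangular form:
  V1 = 11·(cos(82.3°) + j·sin(82.3°)) = 1.474 + j10.9 V
  V2 = 118·(cos(-56.1°) + j·sin(-56.1°)) = 65.81 - j97.94 V
  V3 = 45.3·(cos(36.6°) + j·sin(36.6°)) = 36.37 + j27.01 V
  V4 = 5·(cos(90.0°) + j·sin(90.0°)) = 0 + j5 V
Step 2 — Sum components: V_total = 103.7 - j55.03 V.
Step 3 — Convert to polar: |V_total| = 117.4 V, ∠V_total = -28.0°.

V_total = 117.4∠-28.0° V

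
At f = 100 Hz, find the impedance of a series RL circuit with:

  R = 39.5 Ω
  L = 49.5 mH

Step 1 — Angular frequency: ω = 2π·f = 2π·100 = 628.3 rad/s.
Step 2 — Component impedances:
  R: Z = R = 39.5 Ω
  L: Z = jωL = j·628.3·0.0495 = 0 + j31.1 Ω
Step 3 — Series combination: Z_total = R + L = 39.5 + j31.1 Ω = 50.27∠38.2° Ω.

Z = 39.5 + j31.1 Ω = 50.27∠38.2° Ω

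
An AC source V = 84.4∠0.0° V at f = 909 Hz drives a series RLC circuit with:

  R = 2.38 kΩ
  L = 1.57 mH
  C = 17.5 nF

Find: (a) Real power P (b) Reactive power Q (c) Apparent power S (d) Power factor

Step 1 — Angular frequency: ω = 2π·f = 2π·909 = 5711 rad/s.
Step 2 — Component impedances:
  R: Z = R = 2380 Ω
  L: Z = jωL = j·5711·0.00157 = 0 + j8.967 Ω
  C: Z = 1/(jωC) = -j/(ω·C) = 0 - j1.001e+04 Ω
Step 3 — Series combination: Z_total = R + L + C = 2380 - j9996 Ω = 1.028e+04∠-76.6° Ω.
Step 4 — Source phasor: V = 84.4∠0.0° V = 84.4 V.
Step 5 — Current: I = V / Z = 0.001902 + j0.00799 A = 0.008214∠76.6° A.
Step 6 — Complex power: S = V·I* = 0.1606 - j0.6744 VA.
Step 7 — Real power: P = Re(S) = 0.1606 W.
Step 8 — Reactive power: Q = Im(S) = -0.6744 VAR.
Step 9 — Apparent power: |S| = 0.6932 VA.
Step 10 — Power factor: PF = P/|S| = 0.2316 (leading).

(a) P = 0.1606 W  (b) Q = -0.6744 VAR  (c) S = 0.6932 VA  (d) PF = 0.2316 (leading)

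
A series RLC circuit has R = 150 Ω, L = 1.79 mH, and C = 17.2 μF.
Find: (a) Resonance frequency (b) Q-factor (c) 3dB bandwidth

Step 1 — Resonance condition Im(Z)=0 gives ω₀ = 1/√(LC).
Step 2 — ω₀ = 1/√(0.00179·1.72e-05) = 5699 rad/s.
Step 3 — f₀ = ω₀/(2π) = 907 Hz.
Step 4 — Series Q: Q = ω₀L/R = 5699·0.00179/150 = 0.06801.
Step 5 — 3dB bandwidth: Δω = ω₀/Q = 8.38e+04 rad/s; BW = Δω/(2π) = 1.334e+04 Hz.

(a) f₀ = 907 Hz  (b) Q = 0.06801  (c) BW = 1.334e+04 Hz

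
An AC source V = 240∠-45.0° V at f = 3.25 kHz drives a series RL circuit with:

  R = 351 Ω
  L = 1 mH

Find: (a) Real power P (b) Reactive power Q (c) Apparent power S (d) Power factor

Step 1 — Angular frequency: ω = 2π·f = 2π·3250 = 2.042e+04 rad/s.
Step 2 — Component impedances:
  R: Z = R = 351 Ω
  L: Z = jωL = j·2.042e+04·0.001 = 0 + j20.42 Ω
Step 3 — Series combination: Z_total = R + L = 351 + j20.42 Ω = 351.6∠3.3° Ω.
Step 4 — Source phasor: V = 240∠-45.0° V = 169.7 - j169.7 V.
Step 5 — Current: I = V / Z = 0.4538 - j0.5099 A = 0.6826∠-48.3° A.
Step 6 — Complex power: S = V·I* = 163.5 + j9.515 VA.
Step 7 — Real power: P = Re(S) = 163.5 W.
Step 8 — Reactive power: Q = Im(S) = 9.515 VAR.
Step 9 — Apparent power: |S| = 163.8 VA.
Step 10 — Power factor: PF = P/|S| = 0.9983 (lagging).

(a) P = 163.5 W  (b) Q = 9.515 VAR  (c) S = 163.8 VA  (d) PF = 0.9983 (lagging)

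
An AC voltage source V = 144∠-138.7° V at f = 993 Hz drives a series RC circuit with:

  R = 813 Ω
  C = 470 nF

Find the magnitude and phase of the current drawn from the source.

Step 1 — Angular frequency: ω = 2π·f = 2π·993 = 6239 rad/s.
Step 2 — Component impedances:
  R: Z = R = 813 Ω
  C: Z = 1/(jωC) = -j/(ω·C) = 0 - j341 Ω
Step 3 — Series combination: Z_total = R + C = 813 - j341 Ω = 881.6∠-22.8° Ω.
Step 4 — Source phasor: V = 144∠-138.7° V = -108.2 - j95.04 V.
Step 5 — Ohm's law: I = V / Z_total = (-108.2 - j95.04) / (813 - j341) = -0.07146 - j0.1469 A.
Step 6 — Convert to polar: |I| = 0.1633 A, ∠I = -115.9°.

I = 0.1633∠-115.9° A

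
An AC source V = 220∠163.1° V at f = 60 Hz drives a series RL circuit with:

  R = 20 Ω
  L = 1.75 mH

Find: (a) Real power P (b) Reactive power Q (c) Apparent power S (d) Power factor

Step 1 — Angular frequency: ω = 2π·f = 2π·60 = 377 rad/s.
Step 2 — Component impedances:
  R: Z = R = 20 Ω
  L: Z = jωL = j·377·0.00175 = 0 + j0.6597 Ω
Step 3 — Series combination: Z_total = R + L = 20 + j0.6597 Ω = 20.01∠1.9° Ω.
Step 4 — Source phasor: V = 220∠163.1° V = -210.5 + j63.95 V.
Step 5 — Current: I = V / Z = -10.41 + j3.541 A = 10.99∠161.2° A.
Step 6 — Complex power: S = V·I* = 2417 + j79.74 VA.
Step 7 — Real power: P = Re(S) = 2417 W.
Step 8 — Reactive power: Q = Im(S) = 79.74 VAR.
Step 9 — Apparent power: |S| = 2419 VA.
Step 10 — Power factor: PF = P/|S| = 0.9995 (lagging).

(a) P = 2417 W  (b) Q = 79.74 VAR  (c) S = 2419 VA  (d) PF = 0.9995 (lagging)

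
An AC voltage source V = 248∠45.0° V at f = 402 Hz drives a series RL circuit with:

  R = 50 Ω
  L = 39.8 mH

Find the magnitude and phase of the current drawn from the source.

Step 1 — Angular frequency: ω = 2π·f = 2π·402 = 2526 rad/s.
Step 2 — Component impedances:
  R: Z = R = 50 Ω
  L: Z = jωL = j·2526·0.0398 = 0 + j100.5 Ω
Step 3 — Series combination: Z_total = R + L = 50 + j100.5 Ω = 112.3∠63.6° Ω.
Step 4 — Source phasor: V = 248∠45.0° V = 175.4 + j175.4 V.
Step 5 — Ohm's law: I = V / Z_total = (175.4 + j175.4) / (50 + j100.5) = 2.094 - j0.7029 A.
Step 6 — Convert to polar: |I| = 2.209 A, ∠I = -18.6°.

I = 2.209∠-18.6° A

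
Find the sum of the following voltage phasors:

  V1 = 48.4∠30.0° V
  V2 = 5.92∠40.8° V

Step 1 — Convert each phasor to rectangular form:
  V1 = 48.4·(cos(30.0°) + j·sin(30.0°)) = 41.92 + j24.2 V
  V2 = 5.92·(cos(40.8°) + j·sin(40.8°)) = 4.481 + j3.868 V
Step 2 — Sum components: V_total = 46.4 + j28.07 V.
Step 3 — Convert to polar: |V_total| = 54.23 V, ∠V_total = 31.2°.

V_total = 54.23∠31.2° V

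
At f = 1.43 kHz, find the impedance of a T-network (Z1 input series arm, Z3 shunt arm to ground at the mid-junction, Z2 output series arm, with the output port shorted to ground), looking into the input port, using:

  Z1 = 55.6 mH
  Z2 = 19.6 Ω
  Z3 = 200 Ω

Step 1 — Angular frequency: ω = 2π·f = 2π·1430 = 8985 rad/s.
Step 2 — Component impedances:
  Z1: Z = jωL = j·8985·0.0556 = 0 + j499.6 Ω
  Z2: Z = R = 19.6 Ω
  Z3: Z = R = 200 Ω
Step 3 — With the output port shorted to ground, the output series arm Z2 runs from the junction to ground; the shunt arm Z3 also runs from the junction to ground. They appear in parallel: Z3 || Z2 = 17.85 Ω.
Step 4 — Series with input arm Z1: Z_in = Z1 + (Z3 || Z2) = 17.85 + j499.6 Ω = 499.9∠88.0° Ω.

Z = 17.85 + j499.6 Ω = 499.9∠88.0° Ω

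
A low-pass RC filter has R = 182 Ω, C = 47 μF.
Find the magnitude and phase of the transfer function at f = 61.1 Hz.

Step 1 — Angular frequency: ω = 2π·61.1 = 383.9 rad/s.
Step 2 — Transfer function: H(jω) = 1/(1 + jωRC).
Step 3 — Denominator: 1 + jωRC = 1 + j·383.9·182·4.7e-05 = 1 + j3.284.
Step 4 — H = 0.08486 - j0.2787.
Step 5 — Magnitude: |H| = 0.2913 (-10.7 dB); phase: φ = -73.1°.

|H| = 0.2913 (-10.7 dB), φ = -73.1°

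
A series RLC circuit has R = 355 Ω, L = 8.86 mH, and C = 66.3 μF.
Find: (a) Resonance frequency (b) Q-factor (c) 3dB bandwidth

Step 1 — Resonance: ω₀ = 1/√(LC) = 1/√(0.00886·6.63e-05) = 1305 rad/s.
Step 2 — f₀ = ω₀/(2π) = 207.7 Hz.
Step 3 — Series Q: Q = ω₀L/R = 1305·0.00886/355 = 0.03256.
Step 4 — Bandwidth: Δω = ω₀/Q = 4.007e+04 rad/s; BW = Δω/(2π) = 6377 Hz.

(a) f₀ = 207.7 Hz  (b) Q = 0.03256  (c) BW = 6377 Hz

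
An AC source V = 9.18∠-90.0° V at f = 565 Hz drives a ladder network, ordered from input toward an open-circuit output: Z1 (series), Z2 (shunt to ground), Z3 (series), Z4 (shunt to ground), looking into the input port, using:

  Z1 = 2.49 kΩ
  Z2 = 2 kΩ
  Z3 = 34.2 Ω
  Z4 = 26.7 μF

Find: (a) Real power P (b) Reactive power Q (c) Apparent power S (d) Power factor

Step 1 — Angular frequency: ω = 2π·f = 2π·565 = 3550 rad/s.
Step 2 — Component impedances:
  Z1: Z = R = 2490 Ω
  Z2: Z = R = 2000 Ω
  Z3: Z = R = 34.2 Ω
  Z4: Z = 1/(jωC) = -j/(ω·C) = 0 - j10.55 Ω
Step 3 — Ladder network (open output): work backward from the far end, alternating series and parallel combinations. Z_in = 2524 - j10.2 Ω = 2524∠-0.2° Ω.
Step 4 — Source phasor: V = 9.18∠-90.0° V = 0 - j9.18 V.
Step 5 — Current: I = V / Z = 1.47e-05 - j0.003637 A = 0.003638∠-89.8° A.
Step 6 — Complex power: S = V·I* = 0.03339 - j0.0001349 VA.
Step 7 — Real power: P = Re(S) = 0.03339 W.
Step 8 — Reactive power: Q = Im(S) = -0.0001349 VAR.
Step 9 — Apparent power: |S| = 0.03339 VA.
Step 10 — Power factor: PF = P/|S| = 1 (leading).

(a) P = 0.03339 W  (b) Q = -0.0001349 VAR  (c) S = 0.03339 VA  (d) PF = 1 (leading)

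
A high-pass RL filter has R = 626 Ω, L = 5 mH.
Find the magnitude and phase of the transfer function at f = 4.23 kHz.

Step 1 — Angular frequency: ω = 2π·4230 = 2.658e+04 rad/s.
Step 2 — Transfer function: H(jω) = jωL/(R + jωL).
Step 3 — Numerator jωL = j·132.9; denominator R + jωL = 626 + j132.9.
Step 4 — H = 0.04312 + j0.2031.
Step 5 — Magnitude: |H| = 0.2077 (-13.7 dB); phase: φ = 78.0°.

|H| = 0.2077 (-13.7 dB), φ = 78.0°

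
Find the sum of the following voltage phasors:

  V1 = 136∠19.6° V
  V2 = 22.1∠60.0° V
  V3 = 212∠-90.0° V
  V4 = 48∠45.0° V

Step 1 — Convert each phasor to rectangular form:
  V1 = 136·(cos(19.6°) + j·sin(19.6°)) = 128.1 + j45.62 V
  V2 = 22.1·(cos(60.0°) + j·sin(60.0°)) = 11.05 + j19.14 V
  V3 = 212·(cos(-90.0°) + j·sin(-90.0°)) = 0 - j212 V
  V4 = 48·(cos(45.0°) + j·sin(45.0°)) = 33.94 + j33.94 V
Step 2 — Sum components: V_total = 173.1 - j113.3 V.
Step 3 — Convert to polar: |V_total| = 206.9 V, ∠V_total = -33.2°.

V_total = 206.9∠-33.2° V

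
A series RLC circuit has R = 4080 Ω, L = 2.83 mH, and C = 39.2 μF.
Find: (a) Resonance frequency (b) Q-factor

Step 1 — Resonance condition Im(Z)=0 gives ω₀ = 1/√(LC).
Step 2 — ω₀ = 1/√(0.00283·3.92e-05) = 3002 rad/s.
Step 3 — f₀ = ω₀/(2π) = 477.8 Hz.
Step 4 — Series Q: Q = ω₀L/R = 3002·0.00283/4080 = 0.002083.

(a) f₀ = 477.8 Hz  (b) Q = 0.002083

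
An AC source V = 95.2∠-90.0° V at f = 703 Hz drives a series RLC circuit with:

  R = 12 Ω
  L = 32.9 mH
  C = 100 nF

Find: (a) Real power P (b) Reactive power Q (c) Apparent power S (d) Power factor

Step 1 — Angular frequency: ω = 2π·f = 2π·703 = 4417 rad/s.
Step 2 — Component impedances:
  R: Z = R = 12 Ω
  L: Z = jωL = j·4417·0.0329 = 0 + j145.3 Ω
  C: Z = 1/(jωC) = -j/(ω·C) = 0 - j2264 Ω
Step 3 — Series combination: Z_total = R + L + C = 12 - j2119 Ω = 2119∠-89.7° Ω.
Step 4 — Source phasor: V = 95.2∠-90.0° V = 0 - j95.2 V.
Step 5 — Current: I = V / Z = 0.04493 - j0.0002545 A = 0.04493∠-0.3° A.
Step 6 — Complex power: S = V·I* = 0.02423 - j4.278 VA.
Step 7 — Real power: P = Re(S) = 0.02423 W.
Step 8 — Reactive power: Q = Im(S) = -4.278 VAR.
Step 9 — Apparent power: |S| = 4.278 VA.
Step 10 — Power factor: PF = P/|S| = 0.005664 (leading).

(a) P = 0.02423 W  (b) Q = -4.278 VAR  (c) S = 4.278 VA  (d) PF = 0.005664 (leading)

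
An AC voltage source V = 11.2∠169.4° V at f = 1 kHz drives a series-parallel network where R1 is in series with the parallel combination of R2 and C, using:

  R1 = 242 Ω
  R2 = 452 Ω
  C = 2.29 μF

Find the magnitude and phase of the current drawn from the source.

Step 1 — Angular frequency: ω = 2π·f = 2π·1000 = 6283 rad/s.
Step 2 — Component impedances:
  R1: Z = R = 242 Ω
  R2: Z = R = 452 Ω
  C: Z = 1/(jωC) = -j/(ω·C) = 0 - j69.5 Ω
Step 3 — Parallel branch: R2 || C = 1/(1/R2 + 1/C) = 10.44 - j67.89 Ω.
Step 4 — Series with R1: Z_total = R1 + (R2 || C) = 252.4 - j67.89 Ω = 261.4∠-15.1° Ω.
Step 5 — Source phasor: V = 11.2∠169.4° V = -11.01 + j2.06 V.
Step 6 — Ohm's law: I = V / Z_total = (-11.01 + j2.06) / (252.4 - j67.89) = -0.04272 - j0.003327 A.
Step 7 — Convert to polar: |I| = 0.04284 A, ∠I = -175.5°.

I = 0.04284∠-175.5° A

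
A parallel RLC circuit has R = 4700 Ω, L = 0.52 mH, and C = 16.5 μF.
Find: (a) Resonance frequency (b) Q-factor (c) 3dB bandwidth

Step 1 — Resonance: ω₀ = 1/√(LC) = 1/√(0.00052·1.65e-05) = 1.08e+04 rad/s.
Step 2 — f₀ = ω₀/(2π) = 1718 Hz.
Step 3 — Parallel Q: Q = R/(ω₀L) = 4700/(1.08e+04·0.00052) = 837.2.
Step 4 — Bandwidth: Δω = ω₀/Q = 12.89 rad/s; BW = Δω/(2π) = 2.052 Hz.

(a) f₀ = 1718 Hz  (b) Q = 837.2  (c) BW = 2.052 Hz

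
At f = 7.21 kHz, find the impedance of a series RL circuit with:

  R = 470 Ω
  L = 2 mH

Step 1 — Angular frequency: ω = 2π·f = 2π·7210 = 4.53e+04 rad/s.
Step 2 — Component impedances:
  R: Z = R = 470 Ω
  L: Z = jωL = j·4.53e+04·0.002 = 0 + j90.6 Ω
Step 3 — Series combination: Z_total = R + L = 470 + j90.6 Ω = 478.7∠10.9° Ω.

Z = 470 + j90.6 Ω = 478.7∠10.9° Ω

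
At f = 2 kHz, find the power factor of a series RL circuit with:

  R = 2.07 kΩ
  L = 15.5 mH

Step 1 — Angular frequency: ω = 2π·f = 2π·2000 = 1.257e+04 rad/s.
Step 2 — Component impedances:
  R: Z = R = 2070 Ω
  L: Z = jωL = j·1.257e+04·0.0155 = 0 + j194.8 Ω
Step 3 — Series combination: Z_total = R + L = 2070 + j194.8 Ω = 2079∠5.4° Ω.
Step 4 — Power factor: PF = cos(φ) = Re(Z)/|Z| = 2070/2079.1 = 0.9956.
Step 5 — Type: Im(Z) = 194.8 ⇒ lagging (phase φ = 5.4°).

PF = 0.9956 (lagging, φ = 5.4°)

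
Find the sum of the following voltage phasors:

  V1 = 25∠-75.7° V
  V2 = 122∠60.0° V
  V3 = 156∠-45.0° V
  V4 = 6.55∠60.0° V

Step 1 — Convert each phasor to rectangular form:
  V1 = 25·(cos(-75.7°) + j·sin(-75.7°)) = 6.175 - j24.23 V
  V2 = 122·(cos(60.0°) + j·sin(60.0°)) = 61 + j105.7 V
  V3 = 156·(cos(-45.0°) + j·sin(-45.0°)) = 110.3 - j110.3 V
  V4 = 6.55·(cos(60.0°) + j·sin(60.0°)) = 3.275 + j5.672 V
Step 2 — Sum components: V_total = 180.8 - j23.21 V.
Step 3 — Convert to polar: |V_total| = 182.2 V, ∠V_total = -7.3°.

V_total = 182.2∠-7.3° V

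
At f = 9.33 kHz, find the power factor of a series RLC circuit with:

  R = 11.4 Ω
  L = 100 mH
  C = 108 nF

Step 1 — Angular frequency: ω = 2π·f = 2π·9330 = 5.862e+04 rad/s.
Step 2 — Component impedances:
  R: Z = R = 11.4 Ω
  L: Z = jωL = j·5.862e+04·0.1 = 0 + j5862 Ω
  C: Z = 1/(jωC) = -j/(ω·C) = 0 - j157.9 Ω
Step 3 — Series combination: Z_total = R + L + C = 11.4 + j5704 Ω = 5704∠89.9° Ω.
Step 4 — Power factor: PF = cos(φ) = Re(Z)/|Z| = 11.4/5704 = 0.001999.
Step 5 — Type: Im(Z) = 5704 ⇒ lagging (phase φ = 89.9°).

PF = 0.001999 (lagging, φ = 89.9°)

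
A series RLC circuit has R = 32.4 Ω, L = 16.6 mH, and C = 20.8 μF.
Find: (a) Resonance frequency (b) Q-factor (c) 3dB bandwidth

Step 1 — Resonance: ω₀ = 1/√(LC) = 1/√(0.0166·2.08e-05) = 1702 rad/s.
Step 2 — f₀ = ω₀/(2π) = 270.9 Hz.
Step 3 — Series Q: Q = ω₀L/R = 1702·0.0166/32.4 = 0.8719.
Step 4 — Bandwidth: Δω = ω₀/Q = 1952 rad/s; BW = Δω/(2π) = 310.6 Hz.

(a) f₀ = 270.9 Hz  (b) Q = 0.8719  (c) BW = 310.6 Hz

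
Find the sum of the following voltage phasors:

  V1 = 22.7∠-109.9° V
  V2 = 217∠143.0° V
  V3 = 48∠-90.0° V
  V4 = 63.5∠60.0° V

Step 1 — Convert each phasor to rectangular form:
  V1 = 22.7·(cos(-109.9°) + j·sin(-109.9°)) = -7.727 - j21.34 V
  V2 = 217·(cos(143.0°) + j·sin(143.0°)) = -173.3 + j130.6 V
  V3 = 48·(cos(-90.0°) + j·sin(-90.0°)) = 0 - j48 V
  V4 = 63.5·(cos(60.0°) + j·sin(60.0°)) = 31.75 + j54.99 V
Step 2 — Sum components: V_total = -149.3 + j116.2 V.
Step 3 — Convert to polar: |V_total| = 189.2 V, ∠V_total = 142.1°.

V_total = 189.2∠142.1° V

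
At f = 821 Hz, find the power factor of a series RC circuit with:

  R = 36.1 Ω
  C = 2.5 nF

Step 1 — Angular frequency: ω = 2π·f = 2π·821 = 5158 rad/s.
Step 2 — Component impedances:
  R: Z = R = 36.1 Ω
  C: Z = 1/(jωC) = -j/(ω·C) = 0 - j7.754e+04 Ω
Step 3 — Series combination: Z_total = R + C = 36.1 - j7.754e+04 Ω = 7.754e+04∠-90.0° Ω.
Step 4 — Power factor: PF = cos(φ) = Re(Z)/|Z| = 36.1/7.754e+04 = 0.0004656.
Step 5 — Type: Im(Z) = -7.754e+04 ⇒ leading (phase φ = -90.0°).

PF = 0.0004656 (leading, φ = -90.0°)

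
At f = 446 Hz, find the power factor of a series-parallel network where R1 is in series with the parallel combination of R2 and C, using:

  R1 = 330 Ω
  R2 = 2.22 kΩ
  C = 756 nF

Step 1 — Angular frequency: ω = 2π·f = 2π·446 = 2802 rad/s.
Step 2 — Component impedances:
  R1: Z = R = 330 Ω
  R2: Z = R = 2220 Ω
  C: Z = 1/(jωC) = -j/(ω·C) = 0 - j472 Ω
Step 3 — Parallel branch: R2 || C = 1/(1/R2 + 1/C) = 96.02 - j451.6 Ω.
Step 4 — Series with R1: Z_total = R1 + (R2 || C) = 426 - j451.6 Ω = 620.8∠-46.7° Ω.
Step 5 — Power factor: PF = cos(φ) = Re(Z)/|Z| = 426/620.8 = 0.6862.
Step 6 — Type: Im(Z) = -451.6 ⇒ leading (phase φ = -46.7°).

PF = 0.6862 (leading, φ = -46.7°)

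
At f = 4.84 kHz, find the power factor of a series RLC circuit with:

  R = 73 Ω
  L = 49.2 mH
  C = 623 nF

Step 1 — Angular frequency: ω = 2π·f = 2π·4840 = 3.041e+04 rad/s.
Step 2 — Component impedances:
  R: Z = R = 73 Ω
  L: Z = jωL = j·3.041e+04·0.0492 = 0 + j1496 Ω
  C: Z = 1/(jωC) = -j/(ω·C) = 0 - j52.78 Ω
Step 3 — Series combination: Z_total = R + L + C = 73 + j1443 Ω = 1445∠87.1° Ω.
Step 4 — Power factor: PF = cos(φ) = Re(Z)/|Z| = 73/1445.3 = 0.05051.
Step 5 — Type: Im(Z) = 1443 ⇒ lagging (phase φ = 87.1°).

PF = 0.05051 (lagging, φ = 87.1°)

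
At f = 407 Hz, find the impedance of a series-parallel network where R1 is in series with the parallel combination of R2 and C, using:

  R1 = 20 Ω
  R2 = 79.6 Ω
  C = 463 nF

Step 1 — Angular frequency: ω = 2π·f = 2π·407 = 2557 rad/s.
Step 2 — Component impedances:
  R1: Z = R = 20 Ω
  R2: Z = R = 79.6 Ω
  C: Z = 1/(jωC) = -j/(ω·C) = 0 - j844.6 Ω
Step 3 — Parallel branch: R2 || C = 1/(1/R2 + 1/C) = 78.9 - j7.436 Ω.
Step 4 — Series with R1: Z_total = R1 + (R2 || C) = 98.9 - j7.436 Ω = 99.18∠-4.3° Ω.

Z = 98.9 - j7.436 Ω = 99.18∠-4.3° Ω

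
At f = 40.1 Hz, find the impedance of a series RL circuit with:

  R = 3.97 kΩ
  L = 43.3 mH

Step 1 — Angular frequency: ω = 2π·f = 2π·40.1 = 252 rad/s.
Step 2 — Component impedances:
  R: Z = R = 3970 Ω
  L: Z = jωL = j·252·0.0433 = 0 + j10.91 Ω
Step 3 — Series combination: Z_total = R + L = 3970 + j10.91 Ω = 3970∠0.2° Ω.

Z = 3970 + j10.91 Ω = 3970∠0.2° Ω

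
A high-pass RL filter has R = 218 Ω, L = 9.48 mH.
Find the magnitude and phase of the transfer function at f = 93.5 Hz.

Step 1 — Angular frequency: ω = 2π·93.5 = 587.5 rad/s.
Step 2 — Transfer function: H(jω) = jωL/(R + jωL).
Step 3 — Numerator jωL = j·5.569; denominator R + jωL = 218 + j5.569.
Step 4 — H = 0.0006522 + j0.02553.
Step 5 — Magnitude: |H| = 0.02554 (-31.9 dB); phase: φ = 88.5°.

|H| = 0.02554 (-31.9 dB), φ = 88.5°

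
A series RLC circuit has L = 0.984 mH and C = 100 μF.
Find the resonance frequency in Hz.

Step 1 — Resonance condition Im(Z)=0 gives ω₀ = 1/√(LC).
Step 2 — ω₀ = 1/√(0.000984·0.0001) = 3188 rad/s.
Step 3 — f₀ = ω₀/(2π) = 507.4 Hz.

f₀ = 507.4 Hz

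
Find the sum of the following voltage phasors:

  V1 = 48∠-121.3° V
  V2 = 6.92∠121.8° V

Step 1 — Convert each phasor to rectangular form:
  V1 = 48·(cos(-121.3°) + j·sin(-121.3°)) = -24.94 - j41.01 V
  V2 = 6.92·(cos(121.8°) + j·sin(121.8°)) = -3.647 + j5.881 V
Step 2 — Sum components: V_total = -28.58 - j35.13 V.
Step 3 — Convert to polar: |V_total| = 45.29 V, ∠V_total = -129.1°.

V_total = 45.29∠-129.1° V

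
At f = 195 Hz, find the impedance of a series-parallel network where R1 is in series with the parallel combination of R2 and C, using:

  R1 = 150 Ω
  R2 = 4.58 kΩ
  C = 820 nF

Step 1 — Angular frequency: ω = 2π·f = 2π·195 = 1225 rad/s.
Step 2 — Component impedances:
  R1: Z = R = 150 Ω
  R2: Z = R = 4580 Ω
  C: Z = 1/(jωC) = -j/(ω·C) = 0 - j995.3 Ω
Step 3 — Parallel branch: R2 || C = 1/(1/R2 + 1/C) = 206.6 - j950.5 Ω.
Step 4 — Series with R1: Z_total = R1 + (R2 || C) = 356.6 - j950.5 Ω = 1015∠-69.4° Ω.

Z = 356.6 - j950.5 Ω = 1015∠-69.4° Ω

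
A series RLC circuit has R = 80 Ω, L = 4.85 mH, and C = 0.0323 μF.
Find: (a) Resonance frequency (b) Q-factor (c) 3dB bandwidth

Step 1 — Resonance condition Im(Z)=0 gives ω₀ = 1/√(LC).
Step 2 — ω₀ = 1/√(0.00485·3.23e-08) = 7.99e+04 rad/s.
Step 3 — f₀ = ω₀/(2π) = 1.272e+04 Hz.
Step 4 — Series Q: Q = ω₀L/R = 7.99e+04·0.00485/80 = 4.844.
Step 5 — 3dB bandwidth: Δω = ω₀/Q = 1.649e+04 rad/s; BW = Δω/(2π) = 2625 Hz.

(a) f₀ = 1.272e+04 Hz  (b) Q = 4.844  (c) BW = 2625 Hz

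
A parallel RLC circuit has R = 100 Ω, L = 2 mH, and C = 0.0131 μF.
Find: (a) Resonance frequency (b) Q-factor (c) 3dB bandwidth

Step 1 — Resonance: ω₀ = 1/√(LC) = 1/√(0.002·1.31e-08) = 1.954e+05 rad/s.
Step 2 — f₀ = ω₀/(2π) = 3.109e+04 Hz.
Step 3 — Parallel Q: Q = R/(ω₀L) = 100/(1.954e+05·0.002) = 0.2559.
Step 4 — Bandwidth: Δω = ω₀/Q = 7.634e+05 rad/s; BW = Δω/(2π) = 1.215e+05 Hz.

(a) f₀ = 3.109e+04 Hz  (b) Q = 0.2559  (c) BW = 1.215e+05 Hz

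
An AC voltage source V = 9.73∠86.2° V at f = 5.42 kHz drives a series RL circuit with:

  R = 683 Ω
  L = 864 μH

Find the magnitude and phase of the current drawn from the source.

Step 1 — Angular frequency: ω = 2π·f = 2π·5420 = 3.405e+04 rad/s.
Step 2 — Component impedances:
  R: Z = R = 683 Ω
  L: Z = jωL = j·3.405e+04·0.000864 = 0 + j29.42 Ω
Step 3 — Series combination: Z_total = R + L = 683 + j29.42 Ω = 683.6∠2.5° Ω.
Step 4 — Source phasor: V = 9.73∠86.2° V = 0.6448 + j9.709 V.
Step 5 — Ohm's law: I = V / Z_total = (0.6448 + j9.709) / (683 + j29.42) = 0.001554 + j0.01415 A.
Step 6 — Convert to polar: |I| = 0.01423 A, ∠I = 83.7°.

I = 0.01423∠83.7° A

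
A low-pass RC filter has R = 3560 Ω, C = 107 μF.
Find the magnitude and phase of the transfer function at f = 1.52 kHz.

Step 1 — Angular frequency: ω = 2π·1520 = 9550 rad/s.
Step 2 — Transfer function: H(jω) = 1/(1 + jωRC).
Step 3 — Denominator: 1 + jωRC = 1 + j·9550·3560·0.000107 = 1 + j3638.
Step 4 — H = 7.556e-08 - j0.0002749.
Step 5 — Magnitude: |H| = 0.0002749 (-71.2 dB); phase: φ = -90.0°.

|H| = 0.0002749 (-71.2 dB), φ = -90.0°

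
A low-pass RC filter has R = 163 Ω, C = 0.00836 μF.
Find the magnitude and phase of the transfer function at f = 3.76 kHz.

Step 1 — Angular frequency: ω = 2π·3760 = 2.362e+04 rad/s.
Step 2 — Transfer function: H(jω) = 1/(1 + jωRC).
Step 3 — Denominator: 1 + jωRC = 1 + j·2.362e+04·163·8.36e-09 = 1 + j0.03219.
Step 4 — H = 0.999 - j0.03216.
Step 5 — Magnitude: |H| = 0.9995 (-0.0 dB); phase: φ = -1.8°.

|H| = 0.9995 (-0.0 dB), φ = -1.8°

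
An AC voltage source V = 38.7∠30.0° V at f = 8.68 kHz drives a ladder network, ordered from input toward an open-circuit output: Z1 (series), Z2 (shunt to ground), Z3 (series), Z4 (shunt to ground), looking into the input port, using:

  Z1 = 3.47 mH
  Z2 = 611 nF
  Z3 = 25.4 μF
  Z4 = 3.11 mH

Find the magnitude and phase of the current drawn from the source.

Step 1 — Angular frequency: ω = 2π·f = 2π·8680 = 5.454e+04 rad/s.
Step 2 — Component impedances:
  Z1: Z = jωL = j·5.454e+04·0.00347 = 0 + j189.2 Ω
  Z2: Z = 1/(jωC) = -j/(ω·C) = 0 - j30.01 Ω
  Z3: Z = 1/(jωC) = -j/(ω·C) = 0 - j0.7219 Ω
  Z4: Z = jωL = j·5.454e+04·0.00311 = 0 + j169.6 Ω
Step 3 — Ladder network (open output): work backward from the far end, alternating series and parallel combinations. Z_in = 0 + j152.8 Ω = 152.8∠90.0° Ω.
Step 4 — Source phasor: V = 38.7∠30.0° V = 33.52 + j19.35 V.
Step 5 — Ohm's law: I = V / Z_total = (33.52 + j19.35) / (0 + j152.8) = 0.1267 - j0.2194 A.
Step 6 — Convert to polar: |I| = 0.2534 A, ∠I = -60.0°.

I = 0.2534∠-60.0° A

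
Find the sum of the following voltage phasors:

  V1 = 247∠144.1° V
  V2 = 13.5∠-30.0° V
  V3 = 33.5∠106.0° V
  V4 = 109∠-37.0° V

Step 1 — Convert each phasor to rectangular form:
  V1 = 247·(cos(144.1°) + j·sin(144.1°)) = -200.1 + j144.8 V
  V2 = 13.5·(cos(-30.0°) + j·sin(-30.0°)) = 11.69 - j6.75 V
  V3 = 33.5·(cos(106.0°) + j·sin(106.0°)) = -9.234 + j32.2 V
  V4 = 109·(cos(-37.0°) + j·sin(-37.0°)) = 87.05 - j65.6 V
Step 2 — Sum components: V_total = -110.6 + j104.7 V.
Step 3 — Convert to polar: |V_total| = 152.3 V, ∠V_total = 136.6°.

V_total = 152.3∠136.6° V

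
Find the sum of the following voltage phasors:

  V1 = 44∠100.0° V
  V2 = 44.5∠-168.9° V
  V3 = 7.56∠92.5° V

Step 1 — Convert each phasor to rectangular form:
  V1 = 44·(cos(100.0°) + j·sin(100.0°)) = -7.641 + j43.33 V
  V2 = 44.5·(cos(-168.9°) + j·sin(-168.9°)) = -43.67 - j8.567 V
  V3 = 7.56·(cos(92.5°) + j·sin(92.5°)) = -0.3298 + j7.553 V
Step 2 — Sum components: V_total = -51.64 + j42.32 V.
Step 3 — Convert to polar: |V_total| = 66.76 V, ∠V_total = 140.7°.

V_total = 66.76∠140.7° V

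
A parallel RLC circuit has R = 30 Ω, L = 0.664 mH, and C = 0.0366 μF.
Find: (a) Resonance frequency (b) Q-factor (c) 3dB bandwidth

Step 1 — Resonance: ω₀ = 1/√(LC) = 1/√(0.000664·3.66e-08) = 2.029e+05 rad/s.
Step 2 — f₀ = ω₀/(2π) = 3.228e+04 Hz.
Step 3 — Parallel Q: Q = R/(ω₀L) = 30/(2.029e+05·0.000664) = 0.2227.
Step 4 — Bandwidth: Δω = ω₀/Q = 9.107e+05 rad/s; BW = Δω/(2π) = 1.449e+05 Hz.

(a) f₀ = 3.228e+04 Hz  (b) Q = 0.2227  (c) BW = 1.449e+05 Hz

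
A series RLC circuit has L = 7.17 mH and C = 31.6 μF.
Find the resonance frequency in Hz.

Step 1 — Resonance condition Im(Z)=0 gives ω₀ = 1/√(LC).
Step 2 — ω₀ = 1/√(0.00717·3.16e-05) = 2101 rad/s.
Step 3 — f₀ = ω₀/(2π) = 334.4 Hz.

f₀ = 334.4 Hz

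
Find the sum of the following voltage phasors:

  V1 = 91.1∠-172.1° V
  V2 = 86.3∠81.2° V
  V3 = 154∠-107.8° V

Step 1 — Convert each phasor to rectangular form:
  V1 = 91.1·(cos(-172.1°) + j·sin(-172.1°)) = -90.24 - j12.52 V
  V2 = 86.3·(cos(81.2°) + j·sin(81.2°)) = 13.2 + j85.28 V
  V3 = 154·(cos(-107.8°) + j·sin(-107.8°)) = -47.08 - j146.6 V
Step 2 — Sum components: V_total = -124.1 - j73.87 V.
Step 3 — Convert to polar: |V_total| = 144.4 V, ∠V_total = -149.2°.

V_total = 144.4∠-149.2° V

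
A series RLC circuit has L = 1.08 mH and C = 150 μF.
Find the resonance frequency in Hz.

Step 1 — Resonance condition Im(Z)=0 gives ω₀ = 1/√(LC).
Step 2 — ω₀ = 1/√(0.00108·0.00015) = 2485 rad/s.
Step 3 — f₀ = ω₀/(2π) = 395.4 Hz.

f₀ = 395.4 Hz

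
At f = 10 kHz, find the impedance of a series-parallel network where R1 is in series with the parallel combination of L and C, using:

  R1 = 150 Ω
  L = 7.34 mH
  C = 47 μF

Step 1 — Angular frequency: ω = 2π·f = 2π·1e+04 = 6.283e+04 rad/s.
Step 2 — Component impedances:
  R1: Z = R = 150 Ω
  L: Z = jωL = j·6.283e+04·0.00734 = 0 + j461.2 Ω
  C: Z = 1/(jωC) = -j/(ω·C) = 0 - j0.3386 Ω
Step 3 — Parallel branch: L || C = 1/(1/L + 1/C) = 0 - j0.3389 Ω.
Step 4 — Series with R1: Z_total = R1 + (L || C) = 150 - j0.3389 Ω = 150∠-0.1° Ω.

Z = 150 - j0.3389 Ω = 150∠-0.1° Ω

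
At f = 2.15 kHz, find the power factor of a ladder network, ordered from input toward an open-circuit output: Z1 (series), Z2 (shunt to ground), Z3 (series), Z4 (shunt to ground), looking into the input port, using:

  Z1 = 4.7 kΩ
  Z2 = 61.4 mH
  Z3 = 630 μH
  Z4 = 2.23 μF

Step 1 — Angular frequency: ω = 2π·f = 2π·2150 = 1.351e+04 rad/s.
Step 2 — Component impedances:
  Z1: Z = R = 4700 Ω
  Z2: Z = jωL = j·1.351e+04·0.0614 = 0 + j829.4 Ω
  Z3: Z = jωL = j·1.351e+04·0.00063 = 0 + j8.511 Ω
  Z4: Z = 1/(jωC) = -j/(ω·C) = 0 - j33.2 Ω
Step 3 — Ladder network (open output): work backward from the far end, alternating series and parallel combinations. Z_in = 4700 - j25.44 Ω = 4700∠-0.3° Ω.
Step 4 — Power factor: PF = cos(φ) = Re(Z)/|Z| = 4700/4700 = 1.
Step 5 — Type: Im(Z) = -25.44 ⇒ leading (phase φ = -0.3°).

PF = 1 (leading, φ = -0.3°)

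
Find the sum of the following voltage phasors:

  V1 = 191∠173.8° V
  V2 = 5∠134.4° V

Step 1 — Convert each phasor to rectangular form:
  V1 = 191·(cos(173.8°) + j·sin(173.8°)) = -189.9 + j20.63 V
  V2 = 5·(cos(134.4°) + j·sin(134.4°)) = -3.498 + j3.572 V
Step 2 — Sum components: V_total = -193.4 + j24.2 V.
Step 3 — Convert to polar: |V_total| = 194.9 V, ∠V_total = 172.9°.

V_total = 194.9∠172.9° V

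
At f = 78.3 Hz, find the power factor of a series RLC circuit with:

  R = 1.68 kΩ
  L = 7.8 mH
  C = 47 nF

Step 1 — Angular frequency: ω = 2π·f = 2π·78.3 = 492 rad/s.
Step 2 — Component impedances:
  R: Z = R = 1680 Ω
  L: Z = jωL = j·492·0.0078 = 0 + j3.837 Ω
  C: Z = 1/(jωC) = -j/(ω·C) = 0 - j4.325e+04 Ω
Step 3 — Series combination: Z_total = R + L + C = 1680 - j4.324e+04 Ω = 4.328e+04∠-87.8° Ω.
Step 4 — Power factor: PF = cos(φ) = Re(Z)/|Z| = 1680/4.328e+04 = 0.03882.
Step 5 — Type: Im(Z) = -4.324e+04 ⇒ leading (phase φ = -87.8°).

PF = 0.03882 (leading, φ = -87.8°)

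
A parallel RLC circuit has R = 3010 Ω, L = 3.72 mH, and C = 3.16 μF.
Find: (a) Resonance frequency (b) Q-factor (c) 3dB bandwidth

Step 1 — Resonance: ω₀ = 1/√(LC) = 1/√(0.00372·3.16e-06) = 9223 rad/s.
Step 2 — f₀ = ω₀/(2π) = 1468 Hz.
Step 3 — Parallel Q: Q = R/(ω₀L) = 3010/(9223·0.00372) = 87.73.
Step 4 — Bandwidth: Δω = ω₀/Q = 105.1 rad/s; BW = Δω/(2π) = 16.73 Hz.

(a) f₀ = 1468 Hz  (b) Q = 87.73  (c) BW = 16.73 Hz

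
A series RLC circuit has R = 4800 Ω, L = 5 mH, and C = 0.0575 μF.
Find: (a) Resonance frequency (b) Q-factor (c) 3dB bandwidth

Step 1 — Resonance condition Im(Z)=0 gives ω₀ = 1/√(LC).
Step 2 — ω₀ = 1/√(0.005·5.75e-08) = 5.898e+04 rad/s.
Step 3 — f₀ = ω₀/(2π) = 9386 Hz.
Step 4 — Series Q: Q = ω₀L/R = 5.898e+04·0.005/4800 = 0.06143.
Step 5 — 3dB bandwidth: Δω = ω₀/Q = 9.6e+05 rad/s; BW = Δω/(2π) = 1.528e+05 Hz.

(a) f₀ = 9386 Hz  (b) Q = 0.06143  (c) BW = 1.528e+05 Hz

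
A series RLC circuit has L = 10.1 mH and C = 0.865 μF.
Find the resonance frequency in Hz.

Step 1 — Resonance condition Im(Z)=0 gives ω₀ = 1/√(LC).
Step 2 — ω₀ = 1/√(0.0101·8.65e-07) = 1.07e+04 rad/s.
Step 3 — f₀ = ω₀/(2π) = 1703 Hz.

f₀ = 1703 Hz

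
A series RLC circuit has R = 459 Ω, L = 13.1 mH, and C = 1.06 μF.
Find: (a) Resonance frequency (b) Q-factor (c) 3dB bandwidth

Step 1 — Resonance condition Im(Z)=0 gives ω₀ = 1/√(LC).
Step 2 — ω₀ = 1/√(0.0131·1.06e-06) = 8486 rad/s.
Step 3 — f₀ = ω₀/(2π) = 1351 Hz.
Step 4 — Series Q: Q = ω₀L/R = 8486·0.0131/459 = 0.2422.
Step 5 — 3dB bandwidth: Δω = ω₀/Q = 3.504e+04 rad/s; BW = Δω/(2π) = 5576 Hz.

(a) f₀ = 1351 Hz  (b) Q = 0.2422  (c) BW = 5576 Hz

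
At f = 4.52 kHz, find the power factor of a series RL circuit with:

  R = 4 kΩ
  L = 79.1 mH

Step 1 — Angular frequency: ω = 2π·f = 2π·4520 = 2.84e+04 rad/s.
Step 2 — Component impedances:
  R: Z = R = 4000 Ω
  L: Z = jωL = j·2.84e+04·0.0791 = 0 + j2246 Ω
Step 3 — Series combination: Z_total = R + L = 4000 + j2246 Ω = 4588∠29.3° Ω.
Step 4 — Power factor: PF = cos(φ) = Re(Z)/|Z| = 4000/4587.6 = 0.8719.
Step 5 — Type: Im(Z) = 2246 ⇒ lagging (phase φ = 29.3°).

PF = 0.8719 (lagging, φ = 29.3°)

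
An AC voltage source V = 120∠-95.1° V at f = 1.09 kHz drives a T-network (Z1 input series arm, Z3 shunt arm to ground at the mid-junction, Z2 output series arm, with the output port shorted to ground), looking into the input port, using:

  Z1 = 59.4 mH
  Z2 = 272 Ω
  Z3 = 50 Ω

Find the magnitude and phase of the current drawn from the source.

Step 1 — Angular frequency: ω = 2π·f = 2π·1090 = 6849 rad/s.
Step 2 — Component impedances:
  Z1: Z = jωL = j·6849·0.0594 = 0 + j406.8 Ω
  Z2: Z = R = 272 Ω
  Z3: Z = R = 50 Ω
Step 3 — With the output port shorted to ground, the output series arm Z2 runs from the junction to ground; the shunt arm Z3 also runs from the junction to ground. They appear in parallel: Z3 || Z2 = 42.24 Ω.
Step 4 — Series with input arm Z1: Z_in = Z1 + (Z3 || Z2) = 42.24 + j406.8 Ω = 409∠84.1° Ω.
Step 5 — Source phasor: V = 120∠-95.1° V = -10.67 - j119.5 V.
Step 6 — Ohm's law: I = V / Z_total = (-10.67 - j119.5) / (42.24 + j406.8) = -0.2934 - j0.004236 A.
Step 7 — Convert to polar: |I| = 0.2934 A, ∠I = -179.2°.

I = 0.2934∠-179.2° A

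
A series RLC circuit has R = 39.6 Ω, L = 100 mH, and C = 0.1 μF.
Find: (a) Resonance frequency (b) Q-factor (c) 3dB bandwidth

Step 1 — Resonance: ω₀ = 1/√(LC) = 1/√(0.1·1e-07) = 1e+04 rad/s.
Step 2 — f₀ = ω₀/(2π) = 1592 Hz.
Step 3 — Series Q: Q = ω₀L/R = 1e+04·0.1/39.6 = 25.25.
Step 4 — Bandwidth: Δω = ω₀/Q = 396 rad/s; BW = Δω/(2π) = 63.03 Hz.

(a) f₀ = 1592 Hz  (b) Q = 25.25  (c) BW = 63.03 Hz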